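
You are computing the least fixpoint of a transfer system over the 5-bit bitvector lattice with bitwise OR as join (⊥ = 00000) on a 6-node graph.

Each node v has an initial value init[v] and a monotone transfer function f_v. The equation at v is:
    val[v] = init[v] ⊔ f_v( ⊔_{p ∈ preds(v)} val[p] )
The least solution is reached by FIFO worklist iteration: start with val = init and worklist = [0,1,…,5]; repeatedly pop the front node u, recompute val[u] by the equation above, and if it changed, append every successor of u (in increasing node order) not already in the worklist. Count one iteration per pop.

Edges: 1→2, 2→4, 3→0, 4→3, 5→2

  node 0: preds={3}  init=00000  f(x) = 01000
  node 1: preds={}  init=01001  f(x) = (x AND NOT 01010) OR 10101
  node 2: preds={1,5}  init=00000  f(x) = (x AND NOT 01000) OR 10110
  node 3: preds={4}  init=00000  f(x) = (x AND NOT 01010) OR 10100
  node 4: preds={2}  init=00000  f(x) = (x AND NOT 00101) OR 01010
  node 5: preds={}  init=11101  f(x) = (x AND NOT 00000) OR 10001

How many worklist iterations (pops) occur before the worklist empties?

Iteration log — 8 steps:
  step 1. node 0  ⊔preds=00000  new=01000  old=00000  +wl: 
  step 2. node 1  ⊔preds=00000  new=11101  old=01001  +wl: 
  step 3. node 2  ⊔preds=11101  new=10111  old=00000  +wl: 
  step 4. node 3  ⊔preds=00000  new=10100  old=00000  +wl: 0
  step 5. node 4  ⊔preds=10111  new=11010  old=00000  +wl: 3
  step 6. node 5  ⊔preds=00000  new=11101  stable
  step 7. node 0  ⊔preds=10100  new=01000  stable
  step 8. node 3  ⊔preds=11010  new=10100  stable

Least fixpoint reached:
  node 0: 01000
  node 1: 11101
  node 2: 10111
  node 3: 10100
  node 4: 11010
  node 5: 11101

8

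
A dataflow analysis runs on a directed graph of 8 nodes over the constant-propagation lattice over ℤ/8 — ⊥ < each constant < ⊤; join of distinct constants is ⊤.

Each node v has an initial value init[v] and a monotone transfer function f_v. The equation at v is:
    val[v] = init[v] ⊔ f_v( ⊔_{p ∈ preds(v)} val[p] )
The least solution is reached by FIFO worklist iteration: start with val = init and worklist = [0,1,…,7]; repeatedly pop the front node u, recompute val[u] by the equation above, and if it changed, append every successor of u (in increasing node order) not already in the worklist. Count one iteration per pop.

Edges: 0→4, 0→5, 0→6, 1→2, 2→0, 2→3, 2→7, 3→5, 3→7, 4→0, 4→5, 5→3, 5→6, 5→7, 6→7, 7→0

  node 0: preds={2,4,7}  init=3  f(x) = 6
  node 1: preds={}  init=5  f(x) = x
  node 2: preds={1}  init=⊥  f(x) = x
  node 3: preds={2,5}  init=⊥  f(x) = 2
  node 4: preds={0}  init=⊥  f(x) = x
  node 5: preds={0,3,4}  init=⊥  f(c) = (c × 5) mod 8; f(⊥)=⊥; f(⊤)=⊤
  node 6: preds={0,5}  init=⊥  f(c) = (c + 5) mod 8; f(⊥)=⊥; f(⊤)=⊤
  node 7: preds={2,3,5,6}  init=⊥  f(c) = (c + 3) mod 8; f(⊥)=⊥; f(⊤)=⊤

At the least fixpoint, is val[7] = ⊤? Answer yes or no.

Iteration log — 10 steps:
  step 1. node 0  ⊔preds=⊥  new=⊤  old=3  +wl: 
  step 2. node 1  ⊔preds=⊥  new=5  stable
  step 3. node 2  ⊔preds=5  new=5  old=⊥  +wl: 0
  step 4. node 3  ⊔preds=5  new=2  old=⊥  +wl: 
  step 5. node 4  ⊔preds=⊤  new=⊤  old=⊥  +wl: 
  step 6. node 5  ⊔preds=⊤  new=⊤  old=⊥  +wl: 3
  step 7. node 6  ⊔preds=⊤  new=⊤  old=⊥  +wl: 
  step 8. node 7  ⊔preds=⊤  new=⊤  old=⊥  +wl: 
  step 9. node 0  ⊔preds=⊤  new=⊤  stable
  step 10. node 3  ⊔preds=⊤  new=2  stable

Least fixpoint reached:
  node 0: ⊤
  node 1: 5
  node 2: 5
  node 3: 2
  node 4: ⊤
  node 5: ⊤
  node 6: ⊤
  node 7: ⊤

yes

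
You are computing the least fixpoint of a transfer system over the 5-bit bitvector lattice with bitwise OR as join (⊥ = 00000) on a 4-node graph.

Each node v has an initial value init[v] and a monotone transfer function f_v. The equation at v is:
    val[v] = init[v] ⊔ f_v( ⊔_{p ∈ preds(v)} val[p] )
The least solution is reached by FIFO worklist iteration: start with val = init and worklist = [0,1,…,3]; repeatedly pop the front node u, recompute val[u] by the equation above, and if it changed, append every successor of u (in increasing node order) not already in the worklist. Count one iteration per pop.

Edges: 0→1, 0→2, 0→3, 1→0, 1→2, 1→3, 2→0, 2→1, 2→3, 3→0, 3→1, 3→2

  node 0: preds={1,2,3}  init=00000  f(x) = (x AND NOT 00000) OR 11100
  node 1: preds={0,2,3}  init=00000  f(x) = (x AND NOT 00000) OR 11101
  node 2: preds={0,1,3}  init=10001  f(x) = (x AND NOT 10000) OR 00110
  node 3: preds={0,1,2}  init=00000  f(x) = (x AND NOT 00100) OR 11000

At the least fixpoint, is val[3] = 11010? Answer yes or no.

Iteration log — 9 steps:
  step 1. node 0  ⊔preds=10001  new=11101  old=00000  +wl: 
  step 2. node 1  ⊔preds=11101  new=11101  old=00000  +wl: 0
  step 3. node 2  ⊔preds=11101  new=11111  old=10001  +wl: 1
  step 4. node 3  ⊔preds=11111  new=11011  old=00000  +wl: 2
  step 5. node 0  ⊔preds=11111  new=11111  old=11101  +wl: 3
  step 6. node 1  ⊔preds=11111  new=11111  old=11101  +wl: 0
  step 7. node 2  ⊔preds=11111  new=11111  stable
  step 8. node 3  ⊔preds=11111  new=11011  stable
  step 9. node 0  ⊔preds=11111  new=11111  stable

Least fixpoint reached:
  node 0: 11111
  node 1: 11111
  node 2: 11111
  node 3: 11011

no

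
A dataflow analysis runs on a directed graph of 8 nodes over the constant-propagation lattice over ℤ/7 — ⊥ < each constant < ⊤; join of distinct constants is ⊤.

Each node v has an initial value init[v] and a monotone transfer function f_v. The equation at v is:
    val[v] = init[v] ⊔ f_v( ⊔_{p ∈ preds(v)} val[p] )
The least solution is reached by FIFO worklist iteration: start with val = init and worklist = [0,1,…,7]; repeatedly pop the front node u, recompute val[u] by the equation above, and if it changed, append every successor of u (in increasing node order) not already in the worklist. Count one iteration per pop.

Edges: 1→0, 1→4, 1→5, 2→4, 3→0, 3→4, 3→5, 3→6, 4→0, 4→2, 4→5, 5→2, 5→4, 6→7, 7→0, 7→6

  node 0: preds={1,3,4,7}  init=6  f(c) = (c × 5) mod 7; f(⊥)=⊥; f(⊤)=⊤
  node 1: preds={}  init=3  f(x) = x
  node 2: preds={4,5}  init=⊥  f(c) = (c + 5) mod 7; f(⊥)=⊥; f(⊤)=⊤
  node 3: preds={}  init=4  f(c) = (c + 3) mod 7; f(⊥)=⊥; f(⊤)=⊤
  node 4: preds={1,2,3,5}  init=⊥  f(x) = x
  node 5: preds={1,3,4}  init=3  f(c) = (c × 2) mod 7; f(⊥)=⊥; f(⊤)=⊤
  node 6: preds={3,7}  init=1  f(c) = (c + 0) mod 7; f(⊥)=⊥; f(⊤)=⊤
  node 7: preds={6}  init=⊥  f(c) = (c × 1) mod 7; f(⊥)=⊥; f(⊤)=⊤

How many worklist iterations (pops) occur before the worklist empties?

Trace (12 dequeues):
  [1] u=0 | in ⊤ | out ⊤ | prev 6 | push {}
  [2] u=1 | in ⊥ | out 3 | ==
  [3] u=2 | in 3 | out 1 | prev ⊥ | push {}
  [4] u=3 | in ⊥ | out 4 | ==
  [5] u=4 | in ⊤ | out ⊤ | prev ⊥ | push {0,2}
  [6] u=5 | in ⊤ | out ⊤ | prev 3 | push {4}
  [7] u=6 | in 4 | out ⊤ | prev 1 | push {}
  [8] u=7 | in ⊤ | out ⊤ | prev ⊥ | push {6}
  [9] u=0 | in ⊤ | out ⊤ | ==
  [10] u=2 | in ⊤ | out ⊤ | prev 1 | push {}
  [11] u=4 | in ⊤ | out ⊤ | ==
  [12] u=6 | in ⊤ | out ⊤ | ==

Converged values:
  [0] ⊤
  [1] 3
  [2] ⊤
  [3] 4
  [4] ⊤
  [5] ⊤
  [6] ⊤
  [7] ⊤

12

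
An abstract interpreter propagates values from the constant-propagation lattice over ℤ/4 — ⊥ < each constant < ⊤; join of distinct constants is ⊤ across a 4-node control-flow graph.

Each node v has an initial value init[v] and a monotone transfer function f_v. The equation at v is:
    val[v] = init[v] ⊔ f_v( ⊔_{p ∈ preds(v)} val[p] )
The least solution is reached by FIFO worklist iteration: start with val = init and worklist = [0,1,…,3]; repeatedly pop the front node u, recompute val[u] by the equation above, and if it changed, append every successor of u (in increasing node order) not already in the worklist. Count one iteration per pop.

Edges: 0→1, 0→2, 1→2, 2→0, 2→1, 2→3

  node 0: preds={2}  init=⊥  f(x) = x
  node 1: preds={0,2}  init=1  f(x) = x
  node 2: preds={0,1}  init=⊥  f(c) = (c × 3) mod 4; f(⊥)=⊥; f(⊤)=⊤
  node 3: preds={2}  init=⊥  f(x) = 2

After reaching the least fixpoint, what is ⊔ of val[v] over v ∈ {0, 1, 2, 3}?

Worklist (11 pops):
  #1 pop 0: in=⊥ → ⊥ (no change)
  #2 pop 1: in=⊥ → 1 (no change)
  #3 pop 2: in=1 → 3 (was ⊥); enqueue [0,1]
  #4 pop 3: in=3 → 2 (was ⊥); enqueue []
  #5 pop 0: in=3 → 3 (was ⊥); enqueue [2]
  #6 pop 1: in=3 → ⊤ (was 1); enqueue []
  #7 pop 2: in=⊤ → ⊤ (was 3); enqueue [0,1,3]
  #8 pop 0: in=⊤ → ⊤ (was 3); enqueue [2]
  #9 pop 1: in=⊤ → ⊤ (no change)
  #10 pop 3: in=⊤ → 2 (no change)
  #11 pop 2: in=⊤ → ⊤ (no change)

Fixpoint:
  val[0] = ⊤
  val[1] = ⊤
  val[2] = ⊤
  val[3] = 2

⊤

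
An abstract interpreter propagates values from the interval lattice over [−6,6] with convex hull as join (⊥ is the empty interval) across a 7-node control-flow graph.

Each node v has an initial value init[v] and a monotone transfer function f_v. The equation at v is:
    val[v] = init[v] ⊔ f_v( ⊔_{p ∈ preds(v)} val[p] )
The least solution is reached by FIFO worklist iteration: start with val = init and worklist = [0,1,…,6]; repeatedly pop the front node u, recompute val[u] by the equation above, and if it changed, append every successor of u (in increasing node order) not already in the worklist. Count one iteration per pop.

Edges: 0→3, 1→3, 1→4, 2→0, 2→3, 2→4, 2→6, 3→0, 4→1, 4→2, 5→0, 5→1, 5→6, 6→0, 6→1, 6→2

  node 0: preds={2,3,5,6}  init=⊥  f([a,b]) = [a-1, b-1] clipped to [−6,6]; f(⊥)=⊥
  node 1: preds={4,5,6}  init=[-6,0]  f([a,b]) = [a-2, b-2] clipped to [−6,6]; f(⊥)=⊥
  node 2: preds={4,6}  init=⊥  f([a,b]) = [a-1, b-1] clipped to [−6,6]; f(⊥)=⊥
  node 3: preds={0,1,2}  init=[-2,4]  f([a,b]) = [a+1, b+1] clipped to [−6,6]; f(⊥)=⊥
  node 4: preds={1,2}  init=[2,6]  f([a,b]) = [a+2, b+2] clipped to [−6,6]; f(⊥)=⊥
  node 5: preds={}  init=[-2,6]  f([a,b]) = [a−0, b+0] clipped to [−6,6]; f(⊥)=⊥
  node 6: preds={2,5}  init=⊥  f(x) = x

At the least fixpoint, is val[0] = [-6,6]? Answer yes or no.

Trace (24 dequeues):
  [1] u=0 | in [-2,6] | out [-3,5] | prev ⊥ | push {}
  [2] u=1 | in [-2,6] | out [-6,4] | prev [-6,0] | push {}
  [3] u=2 | in [2,6] | out [1,5] | prev ⊥ | push {0}
  [4] u=3 | in [-6,5] | out [-5,6] | prev [-2,4] | push {}
  [5] u=4 | in [-6,5] | out [-4,6] | prev [2,6] | push {1,2}
  [6] u=5 | in ⊥ | out [-2,6] | ==
  [7] u=6 | in [-2,6] | out [-2,6] | prev ⊥ | push {}
  [8] u=0 | in [-5,6] | out [-6,5] | prev [-3,5] | push {3}
  [9] u=1 | in [-4,6] | out [-6,4] | ==
  [10] u=2 | in [-4,6] | out [-5,5] | prev [1,5] | push {0,4,6}
  [11] u=3 | in [-6,5] | out [-5,6] | ==
  [12] u=0 | in [-5,6] | out [-6,5] | ==
  [13] u=4 | in [-6,5] | out [-4,6] | ==
  [14] u=6 | in [-5,6] | out [-5,6] | prev [-2,6] | push {0,1,2}
  [15] u=0 | in [-5,6] | out [-6,5] | ==
  [16] u=1 | in [-5,6] | out [-6,4] | ==
  [17] u=2 | in [-5,6] | out [-6,5] | prev [-5,5] | push {0,3,4,6}
  [18] u=0 | in [-6,6] | out [-6,5] | ==
  [19] u=3 | in [-6,5] | out [-5,6] | ==
  [20] u=4 | in [-6,5] | out [-4,6] | ==
  [21] u=6 | in [-6,6] | out [-6,6] | prev [-5,6] | push {0,1,2}
  [22] u=0 | in [-6,6] | out [-6,5] | ==
  [23] u=1 | in [-6,6] | out [-6,4] | ==
  [24] u=2 | in [-6,6] | out [-6,5] | ==

Converged values:
  [0] [-6,5]
  [1] [-6,4]
  [2] [-6,5]
  [3] [-5,6]
  [4] [-4,6]
  [5] [-2,6]
  [6] [-6,6]

no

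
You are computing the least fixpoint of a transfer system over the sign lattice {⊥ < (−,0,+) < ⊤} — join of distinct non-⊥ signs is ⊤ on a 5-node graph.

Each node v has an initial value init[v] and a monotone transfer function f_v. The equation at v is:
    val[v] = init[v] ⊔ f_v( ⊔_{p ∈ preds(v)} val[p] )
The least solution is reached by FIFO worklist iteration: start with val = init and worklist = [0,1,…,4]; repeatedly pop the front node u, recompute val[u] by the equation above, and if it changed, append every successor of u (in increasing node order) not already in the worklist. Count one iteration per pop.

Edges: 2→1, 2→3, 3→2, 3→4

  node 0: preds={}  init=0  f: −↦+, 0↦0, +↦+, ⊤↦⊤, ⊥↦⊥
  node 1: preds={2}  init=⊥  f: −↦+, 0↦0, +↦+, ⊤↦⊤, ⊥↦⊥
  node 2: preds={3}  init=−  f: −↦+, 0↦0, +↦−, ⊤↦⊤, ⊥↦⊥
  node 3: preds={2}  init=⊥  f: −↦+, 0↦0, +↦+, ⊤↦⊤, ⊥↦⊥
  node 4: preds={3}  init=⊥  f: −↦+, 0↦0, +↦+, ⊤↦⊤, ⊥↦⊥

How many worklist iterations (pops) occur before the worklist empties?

6

Trace (6 dequeues):
  [1] u=0 | in ⊥ | out 0 | ==
  [2] u=1 | in − | out + | prev ⊥ | push {}
  [3] u=2 | in ⊥ | out − | ==
  [4] u=3 | in − | out + | prev ⊥ | push {2}
  [5] u=4 | in + | out + | prev ⊥ | push {}
  [6] u=2 | in + | out − | ==

Converged values:
  [0] 0
  [1] +
  [2] −
  [3] +
  [4] +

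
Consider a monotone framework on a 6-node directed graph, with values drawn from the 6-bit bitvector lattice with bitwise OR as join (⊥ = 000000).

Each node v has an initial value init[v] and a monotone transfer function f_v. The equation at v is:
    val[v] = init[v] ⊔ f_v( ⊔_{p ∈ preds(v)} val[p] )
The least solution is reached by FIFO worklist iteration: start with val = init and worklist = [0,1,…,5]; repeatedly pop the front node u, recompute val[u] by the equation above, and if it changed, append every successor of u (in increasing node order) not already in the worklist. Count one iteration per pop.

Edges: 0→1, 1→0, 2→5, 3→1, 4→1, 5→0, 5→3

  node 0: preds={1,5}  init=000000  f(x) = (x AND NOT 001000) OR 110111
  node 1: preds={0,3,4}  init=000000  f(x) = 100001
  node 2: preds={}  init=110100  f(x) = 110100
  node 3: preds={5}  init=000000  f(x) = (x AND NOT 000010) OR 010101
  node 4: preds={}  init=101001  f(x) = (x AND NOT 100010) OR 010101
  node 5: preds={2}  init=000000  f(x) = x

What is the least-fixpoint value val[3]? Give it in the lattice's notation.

110101

Iteration log — 10 steps:
  step 1. node 0  ⊔preds=000000  new=110111  old=000000  +wl: 
  step 2. node 1  ⊔preds=111111  new=100001  old=000000  +wl: 0
  step 3. node 2  ⊔preds=000000  new=110100  stable
  step 4. node 3  ⊔preds=000000  new=010101  old=000000  +wl: 1
  step 5. node 4  ⊔preds=000000  new=111101  old=101001  +wl: 
  step 6. node 5  ⊔preds=110100  new=110100  old=000000  +wl: 3
  step 7. node 0  ⊔preds=110101  new=110111  stable
  step 8. node 1  ⊔preds=111111  new=100001  stable
  step 9. node 3  ⊔preds=110100  new=110101  old=010101  +wl: 1
  step 10. node 1  ⊔preds=111111  new=100001  stable

Least fixpoint reached:
  node 0: 110111
  node 1: 100001
  node 2: 110100
  node 3: 110101
  node 4: 111101
  node 5: 110100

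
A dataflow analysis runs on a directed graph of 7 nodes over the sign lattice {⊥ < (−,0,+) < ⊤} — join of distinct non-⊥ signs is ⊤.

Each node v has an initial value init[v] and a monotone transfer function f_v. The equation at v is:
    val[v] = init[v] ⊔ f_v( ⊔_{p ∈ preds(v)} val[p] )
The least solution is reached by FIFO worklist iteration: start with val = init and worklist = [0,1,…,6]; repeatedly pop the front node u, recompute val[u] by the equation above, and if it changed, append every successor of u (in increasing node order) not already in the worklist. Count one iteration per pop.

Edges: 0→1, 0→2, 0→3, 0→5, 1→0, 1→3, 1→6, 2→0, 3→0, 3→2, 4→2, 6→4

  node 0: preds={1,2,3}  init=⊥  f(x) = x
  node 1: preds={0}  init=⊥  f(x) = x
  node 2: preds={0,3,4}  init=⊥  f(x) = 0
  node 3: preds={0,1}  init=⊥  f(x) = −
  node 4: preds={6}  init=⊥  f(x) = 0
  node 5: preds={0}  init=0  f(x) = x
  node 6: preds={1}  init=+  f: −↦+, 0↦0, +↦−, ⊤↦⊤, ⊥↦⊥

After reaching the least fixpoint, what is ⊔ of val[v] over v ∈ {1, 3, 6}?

⊤

Worklist (15 pops):
  #1 pop 0: in=⊥ → ⊥ (no change)
  #2 pop 1: in=⊥ → ⊥ (no change)
  #3 pop 2: in=⊥ → 0 (was ⊥); enqueue [0]
  #4 pop 3: in=⊥ → − (was ⊥); enqueue [2]
  #5 pop 4: in=+ → 0 (was ⊥); enqueue []
  #6 pop 5: in=⊥ → 0 (no change)
  #7 pop 6: in=⊥ → + (no change)
  #8 pop 0: in=⊤ → ⊤ (was ⊥); enqueue [1,3,5]
  #9 pop 2: in=⊤ → 0 (no change)
  #10 pop 1: in=⊤ → ⊤ (was ⊥); enqueue [0,6]
  #11 pop 3: in=⊤ → − (no change)
  #12 pop 5: in=⊤ → ⊤ (was 0); enqueue []
  #13 pop 0: in=⊤ → ⊤ (no change)
  #14 pop 6: in=⊤ → ⊤ (was +); enqueue [4]
  #15 pop 4: in=⊤ → 0 (no change)

Fixpoint:
  val[0] = ⊤
  val[1] = ⊤
  val[2] = 0
  val[3] = −
  val[4] = 0
  val[5] = ⊤
  val[6] = ⊤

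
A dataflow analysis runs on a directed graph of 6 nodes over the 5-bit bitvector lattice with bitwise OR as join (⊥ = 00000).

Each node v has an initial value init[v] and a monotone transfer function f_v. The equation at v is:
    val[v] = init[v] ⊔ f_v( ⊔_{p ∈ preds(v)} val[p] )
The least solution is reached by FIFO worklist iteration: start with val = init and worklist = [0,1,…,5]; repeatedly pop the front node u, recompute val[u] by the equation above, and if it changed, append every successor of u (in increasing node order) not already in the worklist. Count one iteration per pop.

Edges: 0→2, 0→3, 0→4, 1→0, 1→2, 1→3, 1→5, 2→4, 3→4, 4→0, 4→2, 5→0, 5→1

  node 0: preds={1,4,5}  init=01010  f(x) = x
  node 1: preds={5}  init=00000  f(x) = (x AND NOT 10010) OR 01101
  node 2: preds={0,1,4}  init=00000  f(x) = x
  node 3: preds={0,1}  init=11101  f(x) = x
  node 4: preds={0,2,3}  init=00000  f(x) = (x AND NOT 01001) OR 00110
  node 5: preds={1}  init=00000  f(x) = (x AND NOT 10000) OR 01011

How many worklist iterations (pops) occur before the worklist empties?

Iteration log — 11 steps:
  step 1. node 0  ⊔preds=00000  new=01010  stable
  step 2. node 1  ⊔preds=00000  new=01101  old=00000  +wl: 0
  step 3. node 2  ⊔preds=01111  new=01111  old=00000  +wl: 
  step 4. node 3  ⊔preds=01111  new=11111  old=11101  +wl: 
  step 5. node 4  ⊔preds=11111  new=10110  old=00000  +wl: 2
  step 6. node 5  ⊔preds=01101  new=01111  old=00000  +wl: 1
  step 7. node 0  ⊔preds=11111  new=11111  old=01010  +wl: 3,4
  step 8. node 2  ⊔preds=11111  new=11111  old=01111  +wl: 
  step 9. node 1  ⊔preds=01111  new=01101  stable
  step 10. node 3  ⊔preds=11111  new=11111  stable
  step 11. node 4  ⊔preds=11111  new=10110  stable

Least fixpoint reached:
  node 0: 11111
  node 1: 01101
  node 2: 11111
  node 3: 11111
  node 4: 10110
  node 5: 01111

11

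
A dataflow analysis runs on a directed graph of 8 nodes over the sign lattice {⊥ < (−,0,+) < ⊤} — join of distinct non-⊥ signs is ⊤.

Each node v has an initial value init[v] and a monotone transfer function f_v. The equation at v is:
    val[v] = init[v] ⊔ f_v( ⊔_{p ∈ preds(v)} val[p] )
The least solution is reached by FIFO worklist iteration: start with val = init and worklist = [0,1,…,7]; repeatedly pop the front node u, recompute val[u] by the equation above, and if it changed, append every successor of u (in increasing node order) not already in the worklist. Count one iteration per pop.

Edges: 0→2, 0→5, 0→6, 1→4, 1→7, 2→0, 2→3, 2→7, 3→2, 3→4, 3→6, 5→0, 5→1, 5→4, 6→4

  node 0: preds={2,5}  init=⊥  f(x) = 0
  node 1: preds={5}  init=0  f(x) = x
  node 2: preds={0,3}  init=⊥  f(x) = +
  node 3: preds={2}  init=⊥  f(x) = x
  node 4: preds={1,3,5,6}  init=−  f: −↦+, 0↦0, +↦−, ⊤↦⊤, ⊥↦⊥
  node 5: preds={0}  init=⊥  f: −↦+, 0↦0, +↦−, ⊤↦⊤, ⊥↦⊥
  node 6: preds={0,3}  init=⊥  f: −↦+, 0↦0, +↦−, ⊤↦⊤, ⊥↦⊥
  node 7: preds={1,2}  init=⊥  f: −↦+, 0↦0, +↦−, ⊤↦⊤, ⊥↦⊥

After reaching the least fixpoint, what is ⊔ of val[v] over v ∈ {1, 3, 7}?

⊤

Trace (12 dequeues):
  [1] u=0 | in ⊥ | out 0 | prev ⊥ | push {}
  [2] u=1 | in ⊥ | out 0 | ==
  [3] u=2 | in 0 | out + | prev ⊥ | push {0}
  [4] u=3 | in + | out + | prev ⊥ | push {2}
  [5] u=4 | in ⊤ | out ⊤ | prev − | push {}
  [6] u=5 | in 0 | out 0 | prev ⊥ | push {1,4}
  [7] u=6 | in ⊤ | out ⊤ | prev ⊥ | push {}
  [8] u=7 | in ⊤ | out ⊤ | prev ⊥ | push {}
  [9] u=0 | in ⊤ | out 0 | ==
  [10] u=2 | in ⊤ | out + | ==
  [11] u=1 | in 0 | out 0 | ==
  [12] u=4 | in ⊤ | out ⊤ | ==

Converged values:
  [0] 0
  [1] 0
  [2] +
  [3] +
  [4] ⊤
  [5] 0
  [6] ⊤
  [7] ⊤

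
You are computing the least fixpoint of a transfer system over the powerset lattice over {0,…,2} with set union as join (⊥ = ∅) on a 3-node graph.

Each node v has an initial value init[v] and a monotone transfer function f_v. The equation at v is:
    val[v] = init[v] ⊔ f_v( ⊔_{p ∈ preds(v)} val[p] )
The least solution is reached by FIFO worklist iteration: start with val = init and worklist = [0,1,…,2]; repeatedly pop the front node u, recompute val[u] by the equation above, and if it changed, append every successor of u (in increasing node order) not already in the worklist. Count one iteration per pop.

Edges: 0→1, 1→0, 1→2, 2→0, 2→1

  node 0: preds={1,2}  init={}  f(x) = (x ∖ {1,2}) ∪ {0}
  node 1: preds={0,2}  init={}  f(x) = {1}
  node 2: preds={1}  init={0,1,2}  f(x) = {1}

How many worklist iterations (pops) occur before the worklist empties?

4

Worklist (4 pops):
  #1 pop 0: in={0,1,2} → {0} (was {}); enqueue []
  #2 pop 1: in={0,1,2} → {1} (was {}); enqueue [0]
  #3 pop 2: in={1} → {0,1,2} (no change)
  #4 pop 0: in={0,1,2} → {0} (no change)

Fixpoint:
  val[0] = {0}
  val[1] = {1}
  val[2] = {0,1,2}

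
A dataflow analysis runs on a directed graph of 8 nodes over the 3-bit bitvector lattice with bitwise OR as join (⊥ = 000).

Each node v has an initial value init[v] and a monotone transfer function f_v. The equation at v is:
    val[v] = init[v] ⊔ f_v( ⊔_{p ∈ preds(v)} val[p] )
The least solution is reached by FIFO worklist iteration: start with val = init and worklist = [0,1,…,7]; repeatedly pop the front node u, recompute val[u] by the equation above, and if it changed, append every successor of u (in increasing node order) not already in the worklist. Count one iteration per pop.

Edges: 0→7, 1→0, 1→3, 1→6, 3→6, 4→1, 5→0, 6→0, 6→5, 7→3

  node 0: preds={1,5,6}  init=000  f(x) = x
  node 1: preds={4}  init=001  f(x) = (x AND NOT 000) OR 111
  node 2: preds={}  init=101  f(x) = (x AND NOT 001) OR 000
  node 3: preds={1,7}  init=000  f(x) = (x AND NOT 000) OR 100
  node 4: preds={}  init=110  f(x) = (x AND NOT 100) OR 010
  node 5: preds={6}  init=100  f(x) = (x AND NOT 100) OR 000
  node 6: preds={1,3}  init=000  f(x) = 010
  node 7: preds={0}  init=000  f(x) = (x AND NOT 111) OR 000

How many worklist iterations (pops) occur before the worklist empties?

Trace (12 dequeues):
  [1] u=0 | in 101 | out 101 | prev 000 | push {}
  [2] u=1 | in 110 | out 111 | prev 001 | push {0}
  [3] u=2 | in 000 | out 101 | ==
  [4] u=3 | in 111 | out 111 | prev 000 | push {}
  [5] u=4 | in 000 | out 110 | ==
  [6] u=5 | in 000 | out 100 | ==
  [7] u=6 | in 111 | out 010 | prev 000 | push {5}
  [8] u=7 | in 101 | out 000 | ==
  [9] u=0 | in 111 | out 111 | prev 101 | push {7}
  [10] u=5 | in 010 | out 110 | prev 100 | push {0}
  [11] u=7 | in 111 | out 000 | ==
  [12] u=0 | in 111 | out 111 | ==

Converged values:
  [0] 111
  [1] 111
  [2] 101
  [3] 111
  [4] 110
  [5] 110
  [6] 010
  [7] 000

12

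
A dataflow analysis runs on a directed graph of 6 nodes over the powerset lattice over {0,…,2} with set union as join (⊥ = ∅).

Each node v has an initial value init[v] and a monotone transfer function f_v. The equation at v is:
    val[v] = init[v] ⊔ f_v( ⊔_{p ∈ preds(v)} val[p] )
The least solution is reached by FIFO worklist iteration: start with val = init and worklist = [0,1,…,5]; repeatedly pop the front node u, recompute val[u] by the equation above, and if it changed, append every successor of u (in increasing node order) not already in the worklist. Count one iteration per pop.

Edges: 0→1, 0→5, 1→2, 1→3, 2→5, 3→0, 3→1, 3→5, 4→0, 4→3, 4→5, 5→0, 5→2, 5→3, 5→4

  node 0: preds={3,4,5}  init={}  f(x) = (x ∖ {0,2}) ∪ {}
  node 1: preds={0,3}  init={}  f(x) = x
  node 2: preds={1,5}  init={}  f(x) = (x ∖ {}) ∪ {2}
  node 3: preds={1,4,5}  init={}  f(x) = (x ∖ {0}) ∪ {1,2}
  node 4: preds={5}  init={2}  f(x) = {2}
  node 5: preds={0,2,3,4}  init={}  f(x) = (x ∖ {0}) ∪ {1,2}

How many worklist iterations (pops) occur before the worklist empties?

Trace (12 dequeues):
  [1] u=0 | in {2} | out {} | ==
  [2] u=1 | in {} | out {} | ==
  [3] u=2 | in {} | out {2} | prev {} | push {}
  [4] u=3 | in {2} | out {1,2} | prev {} | push {0,1}
  [5] u=4 | in {} | out {2} | ==
  [6] u=5 | in {1,2} | out {1,2} | prev {} | push {2,3,4}
  [7] u=0 | in {1,2} | out {1} | prev {} | push {5}
  [8] u=1 | in {1,2} | out {1,2} | prev {} | push {}
  [9] u=2 | in {1,2} | out {1,2} | prev {2} | push {}
  [10] u=3 | in {1,2} | out {1,2} | ==
  [11] u=4 | in {1,2} | out {2} | ==
  [12] u=5 | in {1,2} | out {1,2} | ==

Converged values:
  [0] {1}
  [1] {1,2}
  [2] {1,2}
  [3] {1,2}
  [4] {2}
  [5] {1,2}

12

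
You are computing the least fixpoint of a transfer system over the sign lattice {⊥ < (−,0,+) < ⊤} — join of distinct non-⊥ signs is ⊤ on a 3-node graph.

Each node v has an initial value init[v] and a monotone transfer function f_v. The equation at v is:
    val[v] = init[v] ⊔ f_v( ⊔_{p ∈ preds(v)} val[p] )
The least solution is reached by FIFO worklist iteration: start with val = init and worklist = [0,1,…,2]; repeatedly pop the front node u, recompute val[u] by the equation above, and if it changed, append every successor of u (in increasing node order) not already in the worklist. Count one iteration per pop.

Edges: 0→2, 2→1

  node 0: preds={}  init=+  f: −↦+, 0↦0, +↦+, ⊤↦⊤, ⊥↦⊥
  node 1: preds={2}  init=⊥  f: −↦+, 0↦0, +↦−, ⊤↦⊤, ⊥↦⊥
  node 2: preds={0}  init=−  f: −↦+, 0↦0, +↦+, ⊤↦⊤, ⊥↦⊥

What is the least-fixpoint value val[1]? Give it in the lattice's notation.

⊤

Trace (4 dequeues):
  [1] u=0 | in ⊥ | out + | ==
  [2] u=1 | in − | out + | prev ⊥ | push {}
  [3] u=2 | in + | out ⊤ | prev − | push {1}
  [4] u=1 | in ⊤ | out ⊤ | prev + | push {}

Converged values:
  [0] +
  [1] ⊤
  [2] ⊤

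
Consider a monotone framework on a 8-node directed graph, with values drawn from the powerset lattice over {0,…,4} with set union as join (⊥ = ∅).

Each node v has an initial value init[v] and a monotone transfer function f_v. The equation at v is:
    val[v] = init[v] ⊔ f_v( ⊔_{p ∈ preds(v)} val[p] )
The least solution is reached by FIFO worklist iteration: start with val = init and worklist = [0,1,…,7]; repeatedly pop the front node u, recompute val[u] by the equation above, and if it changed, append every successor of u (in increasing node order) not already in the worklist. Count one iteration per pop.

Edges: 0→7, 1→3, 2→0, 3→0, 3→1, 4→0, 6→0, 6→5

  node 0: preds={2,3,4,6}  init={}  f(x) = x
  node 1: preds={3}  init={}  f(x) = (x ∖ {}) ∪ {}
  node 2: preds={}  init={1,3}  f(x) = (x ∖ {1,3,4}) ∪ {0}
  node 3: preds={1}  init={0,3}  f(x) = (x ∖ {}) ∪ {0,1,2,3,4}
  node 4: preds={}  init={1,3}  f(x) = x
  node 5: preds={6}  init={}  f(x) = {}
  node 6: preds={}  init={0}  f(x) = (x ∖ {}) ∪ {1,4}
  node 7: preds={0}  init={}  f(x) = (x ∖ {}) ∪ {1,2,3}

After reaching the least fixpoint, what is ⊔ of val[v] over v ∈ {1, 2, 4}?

{0,1,2,3,4}

Trace (13 dequeues):
  [1] u=0 | in {0,1,3} | out {0,1,3} | prev {} | push {}
  [2] u=1 | in {0,3} | out {0,3} | prev {} | push {}
  [3] u=2 | in {} | out {0,1,3} | prev {1,3} | push {0}
  [4] u=3 | in {0,3} | out {0,1,2,3,4} | prev {0,3} | push {1}
  [5] u=4 | in {} | out {1,3} | ==
  [6] u=5 | in {0} | out {} | ==
  [7] u=6 | in {} | out {0,1,4} | prev {0} | push {5}
  [8] u=7 | in {0,1,3} | out {0,1,2,3} | prev {} | push {}
  [9] u=0 | in {0,1,2,3,4} | out {0,1,2,3,4} | prev {0,1,3} | push {7}
  [10] u=1 | in {0,1,2,3,4} | out {0,1,2,3,4} | prev {0,3} | push {3}
  [11] u=5 | in {0,1,4} | out {} | ==
  [12] u=7 | in {0,1,2,3,4} | out {0,1,2,3,4} | prev {0,1,2,3} | push {}
  [13] u=3 | in {0,1,2,3,4} | out {0,1,2,3,4} | ==

Converged values:
  [0] {0,1,2,3,4}
  [1] {0,1,2,3,4}
  [2] {0,1,3}
  [3] {0,1,2,3,4}
  [4] {1,3}
  [5] {}
  [6] {0,1,4}
  [7] {0,1,2,3,4}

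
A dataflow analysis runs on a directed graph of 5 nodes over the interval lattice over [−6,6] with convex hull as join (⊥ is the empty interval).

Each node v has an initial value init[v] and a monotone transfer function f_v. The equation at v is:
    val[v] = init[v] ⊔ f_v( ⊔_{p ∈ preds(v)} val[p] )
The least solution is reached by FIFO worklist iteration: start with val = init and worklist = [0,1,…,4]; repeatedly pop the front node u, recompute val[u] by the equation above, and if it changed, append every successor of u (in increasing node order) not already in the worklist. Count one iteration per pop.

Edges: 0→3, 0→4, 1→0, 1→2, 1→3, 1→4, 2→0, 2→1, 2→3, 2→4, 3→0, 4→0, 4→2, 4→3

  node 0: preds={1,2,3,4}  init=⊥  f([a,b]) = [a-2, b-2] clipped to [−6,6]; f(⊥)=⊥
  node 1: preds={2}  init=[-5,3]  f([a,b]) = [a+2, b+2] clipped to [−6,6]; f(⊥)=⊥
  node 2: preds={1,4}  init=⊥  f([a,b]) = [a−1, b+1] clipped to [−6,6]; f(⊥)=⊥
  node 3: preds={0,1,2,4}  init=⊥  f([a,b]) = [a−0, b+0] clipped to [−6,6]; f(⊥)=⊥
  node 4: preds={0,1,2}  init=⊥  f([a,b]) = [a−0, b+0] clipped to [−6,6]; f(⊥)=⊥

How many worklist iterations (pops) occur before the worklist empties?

15

Trace (15 dequeues):
  [1] u=0 | in [-5,3] | out [-6,1] | prev ⊥ | push {}
  [2] u=1 | in ⊥ | out [-5,3] | ==
  [3] u=2 | in [-5,3] | out [-6,4] | prev ⊥ | push {0,1}
  [4] u=3 | in [-6,4] | out [-6,4] | prev ⊥ | push {}
  [5] u=4 | in [-6,4] | out [-6,4] | prev ⊥ | push {2,3}
  [6] u=0 | in [-6,4] | out [-6,2] | prev [-6,1] | push {4}
  [7] u=1 | in [-6,4] | out [-5,6] | prev [-5,3] | push {0}
  [8] u=2 | in [-6,6] | out [-6,6] | prev [-6,4] | push {1}
  [9] u=3 | in [-6,6] | out [-6,6] | prev [-6,4] | push {}
  [10] u=4 | in [-6,6] | out [-6,6] | prev [-6,4] | push {2,3}
  [11] u=0 | in [-6,6] | out [-6,4] | prev [-6,2] | push {4}
  [12] u=1 | in [-6,6] | out [-5,6] | ==
  [13] u=2 | in [-6,6] | out [-6,6] | ==
  [14] u=3 | in [-6,6] | out [-6,6] | ==
  [15] u=4 | in [-6,6] | out [-6,6] | ==

Converged values:
  [0] [-6,4]
  [1] [-5,6]
  [2] [-6,6]
  [3] [-6,6]
  [4] [-6,6]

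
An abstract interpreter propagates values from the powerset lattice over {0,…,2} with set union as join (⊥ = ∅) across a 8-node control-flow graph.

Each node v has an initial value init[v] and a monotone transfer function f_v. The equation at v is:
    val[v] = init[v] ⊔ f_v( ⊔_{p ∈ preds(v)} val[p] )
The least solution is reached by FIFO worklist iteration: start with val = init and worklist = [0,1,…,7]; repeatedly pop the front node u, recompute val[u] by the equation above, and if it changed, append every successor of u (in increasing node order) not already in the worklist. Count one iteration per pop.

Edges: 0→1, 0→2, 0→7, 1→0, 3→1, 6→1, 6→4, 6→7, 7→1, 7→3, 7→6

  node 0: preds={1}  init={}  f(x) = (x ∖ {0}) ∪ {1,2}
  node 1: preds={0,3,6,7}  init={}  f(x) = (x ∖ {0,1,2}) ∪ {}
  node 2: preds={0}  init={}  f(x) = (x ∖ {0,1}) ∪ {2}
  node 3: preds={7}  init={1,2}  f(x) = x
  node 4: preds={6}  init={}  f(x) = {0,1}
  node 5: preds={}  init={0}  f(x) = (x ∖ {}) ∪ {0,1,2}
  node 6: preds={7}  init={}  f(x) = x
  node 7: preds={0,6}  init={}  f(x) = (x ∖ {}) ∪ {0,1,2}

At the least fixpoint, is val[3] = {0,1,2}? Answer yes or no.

yes

Trace (14 dequeues):
  [1] u=0 | in {} | out {1,2} | prev {} | push {}
  [2] u=1 | in {1,2} | out {} | ==
  [3] u=2 | in {1,2} | out {2} | prev {} | push {}
  [4] u=3 | in {} | out {1,2} | ==
  [5] u=4 | in {} | out {0,1} | prev {} | push {}
  [6] u=5 | in {} | out {0,1,2} | prev {0} | push {}
  [7] u=6 | in {} | out {} | ==
  [8] u=7 | in {1,2} | out {0,1,2} | prev {} | push {1,3,6}
  [9] u=1 | in {0,1,2} | out {} | ==
  [10] u=3 | in {0,1,2} | out {0,1,2} | prev {1,2} | push {1}
  [11] u=6 | in {0,1,2} | out {0,1,2} | prev {} | push {4,7}
  [12] u=1 | in {0,1,2} | out {} | ==
  [13] u=4 | in {0,1,2} | out {0,1} | ==
  [14] u=7 | in {0,1,2} | out {0,1,2} | ==

Converged values:
  [0] {1,2}
  [1] {}
  [2] {2}
  [3] {0,1,2}
  [4] {0,1}
  [5] {0,1,2}
  [6] {0,1,2}
  [7] {0,1,2}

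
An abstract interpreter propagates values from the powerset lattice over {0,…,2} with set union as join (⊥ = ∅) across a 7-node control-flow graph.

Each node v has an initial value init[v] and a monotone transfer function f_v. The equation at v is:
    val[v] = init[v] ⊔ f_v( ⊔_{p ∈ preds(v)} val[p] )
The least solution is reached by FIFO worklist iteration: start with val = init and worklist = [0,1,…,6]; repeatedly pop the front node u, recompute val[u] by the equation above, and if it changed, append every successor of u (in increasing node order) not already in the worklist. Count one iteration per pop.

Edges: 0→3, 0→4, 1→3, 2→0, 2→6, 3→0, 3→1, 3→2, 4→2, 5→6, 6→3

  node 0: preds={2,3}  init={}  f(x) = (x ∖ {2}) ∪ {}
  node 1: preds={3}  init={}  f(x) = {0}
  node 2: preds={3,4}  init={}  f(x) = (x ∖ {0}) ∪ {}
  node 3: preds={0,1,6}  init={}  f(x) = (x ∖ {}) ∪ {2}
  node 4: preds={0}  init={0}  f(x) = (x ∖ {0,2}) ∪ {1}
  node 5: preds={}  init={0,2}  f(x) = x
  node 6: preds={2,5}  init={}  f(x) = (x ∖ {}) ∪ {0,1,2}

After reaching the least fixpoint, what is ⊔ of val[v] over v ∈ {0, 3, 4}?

{0,1,2}

Iteration log — 18 steps:
  step 1. node 0  ⊔preds={}  new={}  stable
  step 2. node 1  ⊔preds={}  new={0}  old={}  +wl: 
  step 3. node 2  ⊔preds={0}  new={}  stable
  step 4. node 3  ⊔preds={0}  new={0,2}  old={}  +wl: 0,1,2
  step 5. node 4  ⊔preds={}  new={0,1}  old={0}  +wl: 
  step 6. node 5  ⊔preds={}  new={0,2}  stable
  step 7. node 6  ⊔preds={0,2}  new={0,1,2}  old={}  +wl: 3
  step 8. node 0  ⊔preds={0,2}  new={0}  old={}  +wl: 4
  step 9. node 1  ⊔preds={0,2}  new={0}  stable
  step 10. node 2  ⊔preds={0,1,2}  new={1,2}  old={}  +wl: 0,6
  step 11. node 3  ⊔preds={0,1,2}  new={0,1,2}  old={0,2}  +wl: 1,2
  step 12. node 4  ⊔preds={0}  new={0,1}  stable
  step 13. node 0  ⊔preds={0,1,2}  new={0,1}  old={0}  +wl: 3,4
  step 14. node 6  ⊔preds={0,1,2}  new={0,1,2}  stable
  step 15. node 1  ⊔preds={0,1,2}  new={0}  stable
  step 16. node 2  ⊔preds={0,1,2}  new={1,2}  stable
  step 17. node 3  ⊔preds={0,1,2}  new={0,1,2}  stable
  step 18. node 4  ⊔preds={0,1}  new={0,1}  stable

Least fixpoint reached:
  node 0: {0,1}
  node 1: {0}
  node 2: {1,2}
  node 3: {0,1,2}
  node 4: {0,1}
  node 5: {0,2}
  node 6: {0,1,2}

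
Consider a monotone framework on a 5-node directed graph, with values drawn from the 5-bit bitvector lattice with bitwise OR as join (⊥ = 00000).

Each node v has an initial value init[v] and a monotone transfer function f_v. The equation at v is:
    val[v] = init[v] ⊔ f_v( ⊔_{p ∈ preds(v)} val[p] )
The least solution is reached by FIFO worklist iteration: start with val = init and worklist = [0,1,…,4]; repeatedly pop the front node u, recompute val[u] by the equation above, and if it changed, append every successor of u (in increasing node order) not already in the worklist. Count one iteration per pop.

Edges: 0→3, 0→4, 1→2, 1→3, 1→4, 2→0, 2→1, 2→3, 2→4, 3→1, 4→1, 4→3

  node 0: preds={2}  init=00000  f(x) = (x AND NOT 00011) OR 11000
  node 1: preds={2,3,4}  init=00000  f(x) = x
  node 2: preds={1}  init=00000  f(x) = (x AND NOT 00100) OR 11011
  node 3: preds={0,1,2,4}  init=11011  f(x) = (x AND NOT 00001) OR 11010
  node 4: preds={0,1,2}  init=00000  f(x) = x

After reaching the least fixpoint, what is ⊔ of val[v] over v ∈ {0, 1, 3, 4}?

Iteration log — 8 steps:
  step 1. node 0  ⊔preds=00000  new=11000  old=00000  +wl: 
  step 2. node 1  ⊔preds=11011  new=11011  old=00000  +wl: 
  step 3. node 2  ⊔preds=11011  new=11011  old=00000  +wl: 0,1
  step 4. node 3  ⊔preds=11011  new=11011  stable
  step 5. node 4  ⊔preds=11011  new=11011  old=00000  +wl: 3
  step 6. node 0  ⊔preds=11011  new=11000  stable
  step 7. node 1  ⊔preds=11011  new=11011  stable
  step 8. node 3  ⊔preds=11011  new=11011  stable

Least fixpoint reached:
  node 0: 11000
  node 1: 11011
  node 2: 11011
  node 3: 11011
  node 4: 11011

11011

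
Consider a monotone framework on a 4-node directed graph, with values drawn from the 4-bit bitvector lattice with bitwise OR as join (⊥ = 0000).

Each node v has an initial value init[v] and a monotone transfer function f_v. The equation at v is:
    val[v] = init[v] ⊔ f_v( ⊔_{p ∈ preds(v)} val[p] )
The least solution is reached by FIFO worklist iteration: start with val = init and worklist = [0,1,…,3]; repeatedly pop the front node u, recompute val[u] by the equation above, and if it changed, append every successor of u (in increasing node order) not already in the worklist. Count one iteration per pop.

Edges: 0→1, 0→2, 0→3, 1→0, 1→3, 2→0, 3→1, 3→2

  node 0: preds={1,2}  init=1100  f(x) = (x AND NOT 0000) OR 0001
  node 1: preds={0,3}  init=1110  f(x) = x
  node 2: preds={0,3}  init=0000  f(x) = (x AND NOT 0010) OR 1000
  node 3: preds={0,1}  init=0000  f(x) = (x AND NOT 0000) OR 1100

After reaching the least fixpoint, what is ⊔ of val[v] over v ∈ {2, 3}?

1111

Worklist (7 pops):
  #1 pop 0: in=1110 → 1111 (was 1100); enqueue []
  #2 pop 1: in=1111 → 1111 (was 1110); enqueue [0]
  #3 pop 2: in=1111 → 1101 (was 0000); enqueue []
  #4 pop 3: in=1111 → 1111 (was 0000); enqueue [1,2]
  #5 pop 0: in=1111 → 1111 (no change)
  #6 pop 1: in=1111 → 1111 (no change)
  #7 pop 2: in=1111 → 1101 (no change)

Fixpoint:
  val[0] = 1111
  val[1] = 1111
  val[2] = 1101
  val[3] = 1111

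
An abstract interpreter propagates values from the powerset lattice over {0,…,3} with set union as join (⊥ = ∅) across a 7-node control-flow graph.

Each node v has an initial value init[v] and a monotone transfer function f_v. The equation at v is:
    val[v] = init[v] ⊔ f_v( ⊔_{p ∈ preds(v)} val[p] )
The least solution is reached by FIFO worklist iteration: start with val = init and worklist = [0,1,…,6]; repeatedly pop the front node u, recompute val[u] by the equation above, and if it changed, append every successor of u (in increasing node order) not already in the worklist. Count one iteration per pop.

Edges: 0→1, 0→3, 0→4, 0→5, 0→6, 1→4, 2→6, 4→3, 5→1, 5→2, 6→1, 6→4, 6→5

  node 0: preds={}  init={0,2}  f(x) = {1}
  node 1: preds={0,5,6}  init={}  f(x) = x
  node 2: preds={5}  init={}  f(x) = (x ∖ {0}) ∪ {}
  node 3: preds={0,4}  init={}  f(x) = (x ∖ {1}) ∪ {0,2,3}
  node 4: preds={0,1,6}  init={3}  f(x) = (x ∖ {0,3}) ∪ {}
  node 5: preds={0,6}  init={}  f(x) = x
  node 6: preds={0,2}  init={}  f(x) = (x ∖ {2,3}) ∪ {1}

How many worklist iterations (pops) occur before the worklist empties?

13

Trace (13 dequeues):
  [1] u=0 | in {} | out {0,1,2} | prev {0,2} | push {}
  [2] u=1 | in {0,1,2} | out {0,1,2} | prev {} | push {}
  [3] u=2 | in {} | out {} | ==
  [4] u=3 | in {0,1,2,3} | out {0,2,3} | prev {} | push {}
  [5] u=4 | in {0,1,2} | out {1,2,3} | prev {3} | push {3}
  [6] u=5 | in {0,1,2} | out {0,1,2} | prev {} | push {1,2}
  [7] u=6 | in {0,1,2} | out {0,1} | prev {} | push {4,5}
  [8] u=3 | in {0,1,2,3} | out {0,2,3} | ==
  [9] u=1 | in {0,1,2} | out {0,1,2} | ==
  [10] u=2 | in {0,1,2} | out {1,2} | prev {} | push {6}
  [11] u=4 | in {0,1,2} | out {1,2,3} | ==
  [12] u=5 | in {0,1,2} | out {0,1,2} | ==
  [13] u=6 | in {0,1,2} | out {0,1} | ==

Converged values:
  [0] {0,1,2}
  [1] {0,1,2}
  [2] {1,2}
  [3] {0,2,3}
  [4] {1,2,3}
  [5] {0,1,2}
  [6] {0,1}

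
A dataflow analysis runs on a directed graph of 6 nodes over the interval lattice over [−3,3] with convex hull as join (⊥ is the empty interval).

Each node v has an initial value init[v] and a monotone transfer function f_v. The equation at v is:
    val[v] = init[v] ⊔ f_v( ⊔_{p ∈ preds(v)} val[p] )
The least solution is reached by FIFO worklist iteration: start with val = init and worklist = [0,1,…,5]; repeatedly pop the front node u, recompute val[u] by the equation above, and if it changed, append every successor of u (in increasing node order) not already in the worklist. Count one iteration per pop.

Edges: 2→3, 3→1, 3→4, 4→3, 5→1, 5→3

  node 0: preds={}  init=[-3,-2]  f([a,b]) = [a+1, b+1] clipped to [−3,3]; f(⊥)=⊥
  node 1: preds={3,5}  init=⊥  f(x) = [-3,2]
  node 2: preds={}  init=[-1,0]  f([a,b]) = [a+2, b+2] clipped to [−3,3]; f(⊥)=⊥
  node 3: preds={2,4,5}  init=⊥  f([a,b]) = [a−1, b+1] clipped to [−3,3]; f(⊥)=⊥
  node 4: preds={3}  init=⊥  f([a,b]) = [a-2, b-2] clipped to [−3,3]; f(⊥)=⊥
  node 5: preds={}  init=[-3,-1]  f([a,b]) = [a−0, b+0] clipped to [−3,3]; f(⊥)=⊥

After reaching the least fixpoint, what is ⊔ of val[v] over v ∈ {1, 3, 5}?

Trace (8 dequeues):
  [1] u=0 | in ⊥ | out [-3,-2] | ==
  [2] u=1 | in [-3,-1] | out [-3,2] | prev ⊥ | push {}
  [3] u=2 | in ⊥ | out [-1,0] | ==
  [4] u=3 | in [-3,0] | out [-3,1] | prev ⊥ | push {1}
  [5] u=4 | in [-3,1] | out [-3,-1] | prev ⊥ | push {3}
  [6] u=5 | in ⊥ | out [-3,-1] | ==
  [7] u=1 | in [-3,1] | out [-3,2] | ==
  [8] u=3 | in [-3,0] | out [-3,1] | ==

Converged values:
  [0] [-3,-2]
  [1] [-3,2]
  [2] [-1,0]
  [3] [-3,1]
  [4] [-3,-1]
  [5] [-3,-1]

[-3,2]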